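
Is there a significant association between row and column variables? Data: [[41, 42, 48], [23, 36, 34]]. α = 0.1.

χ² = 1.511. df = 2, critical = 4.605. Fail to reject H₀. No evidence of dependence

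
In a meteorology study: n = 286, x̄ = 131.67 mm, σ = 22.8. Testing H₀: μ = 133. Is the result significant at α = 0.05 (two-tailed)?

z = (131.67 - 133)/(22.8/√286) = -0.987. Since |z| ≤ 1.96, not significant at α = 0.05.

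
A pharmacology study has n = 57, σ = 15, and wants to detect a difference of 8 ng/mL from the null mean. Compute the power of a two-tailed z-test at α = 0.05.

SE = σ/√n = 15/√57 = 1.987. Non-centrality λ = d/SE = 8/1.987 = 4.027. Power ≈ Φ(λ - z_{α/2}) = Φ(4.027 - 1.96) = Φ(2.067) = 0.981.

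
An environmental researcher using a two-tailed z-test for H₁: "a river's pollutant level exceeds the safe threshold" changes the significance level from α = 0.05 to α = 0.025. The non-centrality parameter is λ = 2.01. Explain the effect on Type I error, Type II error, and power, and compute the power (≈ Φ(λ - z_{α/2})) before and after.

Decreasing α from 0.05 to 0.025:
• Type I error rate decreases (α is the Type I rate by definition).
• Critical value moves from z_{α/2} = 1.96 to 2.241, so power = Φ(λ - z_{α/2}) goes from Φ(2.01 - 1.96) = 0.52 to Φ(2.01 - 2.241) = 0.409.
• Type II error rate β = 1 - power therefore increases (0.48 → 0.591).
Appropriate when false positives are costly — here, shutting down a compliant factory unnecessarily.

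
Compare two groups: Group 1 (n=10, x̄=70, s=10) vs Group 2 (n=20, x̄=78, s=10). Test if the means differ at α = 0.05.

Pooled sp = 10.0. t = -2.066, df = 28. Critical t = ±2.048. Reject H₀.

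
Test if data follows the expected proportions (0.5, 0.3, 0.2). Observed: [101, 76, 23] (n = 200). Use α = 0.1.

Expected: [100.0, 60.0, 40.0]. χ² = 11.502. df = 2, critical = 4.605. Reject H₀.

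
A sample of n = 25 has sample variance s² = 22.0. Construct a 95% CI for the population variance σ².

df = 24. χ²_{0.025} = 39.364, χ²_{0.975} = 12.401. CI for σ² = ((n-1)s²/χ²_{α/2}, (n-1)s²/χ²_{1-α/2}) = (24·22.0/39.364, 24·22.0/12.401) = (13.41, 42.58)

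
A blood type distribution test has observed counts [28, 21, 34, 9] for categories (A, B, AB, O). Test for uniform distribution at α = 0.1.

Expected = 23 each. χ² = Σ(O-E)²/E = 15.043. df = 3, critical value = 6.251. Reject H₀.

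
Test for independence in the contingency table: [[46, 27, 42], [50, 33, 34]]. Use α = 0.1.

χ² = 1.592. df = 2, critical = 4.605. Fail to reject H₀. No evidence of dependence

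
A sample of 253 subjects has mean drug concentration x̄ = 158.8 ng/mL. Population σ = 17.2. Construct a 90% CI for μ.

CI = x̄ ± z*(σ/√n) = 158.8 ± 1.645(17.2/√253) = 158.8 ± 1.78 = (157.02, 160.58)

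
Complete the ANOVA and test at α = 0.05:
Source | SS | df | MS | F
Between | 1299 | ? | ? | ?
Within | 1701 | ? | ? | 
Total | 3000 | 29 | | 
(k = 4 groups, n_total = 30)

df_between = 3, df_within = 26. MS_between = 433.0, MS_within = 65.42. F = 6.618, F_crit ≈ 2.975. Reject H₀.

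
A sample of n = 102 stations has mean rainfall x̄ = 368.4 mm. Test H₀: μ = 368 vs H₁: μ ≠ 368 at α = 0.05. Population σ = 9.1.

z = (x̄ - μ₀)/(σ/√n) = (368.4 - 368)/(9.1/√102) = 0.444. Critical value: ±1.96. Since |0.444| ≤ 1.96, Fail to reject H₀.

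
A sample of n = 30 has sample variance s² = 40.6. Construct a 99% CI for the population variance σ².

df = 29. χ²_{0.005} = 52.336, χ²_{0.995} = 13.121. CI for σ² = ((n-1)s²/χ²_{α/2}, (n-1)s²/χ²_{1-α/2}) = (29·40.6/52.336, 29·40.6/13.121) = (22.5, 89.73)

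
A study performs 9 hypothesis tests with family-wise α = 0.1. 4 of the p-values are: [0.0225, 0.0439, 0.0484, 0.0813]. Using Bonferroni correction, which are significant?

Bonferroni α = 0.1/9 = 0.01111. None of the given p-values are significant.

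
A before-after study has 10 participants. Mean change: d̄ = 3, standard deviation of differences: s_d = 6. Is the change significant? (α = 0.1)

t = d̄/(s_d/√n) = 3/(6/√10) = 1.581. df = 9, critical t = ±1.833. Fail to reject H₀.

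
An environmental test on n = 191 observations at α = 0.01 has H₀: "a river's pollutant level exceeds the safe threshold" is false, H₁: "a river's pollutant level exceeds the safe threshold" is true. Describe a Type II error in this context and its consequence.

Type II error: failing to reject H₀ when it is false — concluding that a river's pollutant level exceeds the safe threshold is not supported when in fact it is. Consequence: allowing unsafe pollution to continue.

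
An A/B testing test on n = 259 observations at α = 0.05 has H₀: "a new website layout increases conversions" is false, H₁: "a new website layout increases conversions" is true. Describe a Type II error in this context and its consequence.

Type II error: failing to reject H₀ when it is false — concluding that a new website layout increases conversions is not supported when in fact it is. Consequence: discarding a layout that would have improved conversions — lost revenue.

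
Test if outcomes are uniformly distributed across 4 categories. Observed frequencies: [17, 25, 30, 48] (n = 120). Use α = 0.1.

Expected = 30 each. χ² = Σ(O-E)²/E = 17.267. df = 3, critical value = 6.251. Reject H₀.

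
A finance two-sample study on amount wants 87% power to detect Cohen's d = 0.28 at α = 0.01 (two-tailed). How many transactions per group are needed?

z_{α/2} = 2.576, z_β = Φ⁻¹(0.87) = 1.126. For small effect (d = 0.28): n per group = 2(z_{α/2} + z_β)²/d² = 2(2.576 + 1.126)²/0.28² = 349.6 → 350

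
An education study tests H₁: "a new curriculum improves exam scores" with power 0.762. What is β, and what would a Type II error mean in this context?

β = 1 - power = 1 - 0.762 = 0.238. A Type II error is failing to reject H₀ when H₀ is false (false negative) — here, failing to conclude that a new curriculum improves exam scores when in fact it is true. Consequence: keeping the old curriculum when the new one would have helped students.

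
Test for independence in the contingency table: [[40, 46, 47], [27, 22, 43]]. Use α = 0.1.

χ² = 3.827. df = 2, critical = 4.605. Fail to reject H₀. No evidence of dependence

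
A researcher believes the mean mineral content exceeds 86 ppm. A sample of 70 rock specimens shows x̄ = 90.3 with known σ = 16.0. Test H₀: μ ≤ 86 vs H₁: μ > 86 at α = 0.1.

z = 2.249. Critical value: 1.28. Reject H₀.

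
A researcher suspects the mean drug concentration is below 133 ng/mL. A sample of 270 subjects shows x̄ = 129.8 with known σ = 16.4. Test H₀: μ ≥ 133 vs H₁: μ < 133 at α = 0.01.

z = -3.206. Critical value: -2.33. Reject H₀.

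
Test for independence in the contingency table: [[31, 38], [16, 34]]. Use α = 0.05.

χ² = 2.028. df = 1, critical = 3.841. Fail to reject H₀. No evidence of dependence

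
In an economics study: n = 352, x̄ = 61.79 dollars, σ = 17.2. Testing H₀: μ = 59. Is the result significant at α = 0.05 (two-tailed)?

z = (61.79 - 59)/(17.2/√352) = 3.043. Since |z| > 1.96, significant at α = 0.05.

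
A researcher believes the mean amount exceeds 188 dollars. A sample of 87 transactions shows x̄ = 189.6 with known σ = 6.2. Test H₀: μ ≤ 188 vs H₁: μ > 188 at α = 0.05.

z = 2.407. Critical value: 1.645. Reject H₀.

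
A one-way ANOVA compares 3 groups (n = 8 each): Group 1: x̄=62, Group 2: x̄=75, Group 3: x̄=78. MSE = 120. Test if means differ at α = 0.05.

Grand mean = 71.67. SS_between = 1157.33, MS_between = 578.67. F = 4.822, F_crit ≈ 3.467. Reject H₀.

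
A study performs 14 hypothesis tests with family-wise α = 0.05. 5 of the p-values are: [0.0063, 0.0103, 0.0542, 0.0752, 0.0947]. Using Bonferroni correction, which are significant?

Bonferroni α = 0.05/14 = 0.00357. None of the given p-values are significant.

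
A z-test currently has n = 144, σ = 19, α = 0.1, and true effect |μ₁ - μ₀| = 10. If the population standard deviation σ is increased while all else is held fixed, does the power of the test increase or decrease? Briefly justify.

Power decreases: a larger σ inflates the standard error σ/√n, pulling the sampling distribution under H₁ back toward the critical value.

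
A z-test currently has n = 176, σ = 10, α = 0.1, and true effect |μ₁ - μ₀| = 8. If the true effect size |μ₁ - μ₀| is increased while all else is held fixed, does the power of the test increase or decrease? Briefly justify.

Power increases: a larger true effect increases the non-centrality λ = |μ₁ - μ₀|/(σ/√n).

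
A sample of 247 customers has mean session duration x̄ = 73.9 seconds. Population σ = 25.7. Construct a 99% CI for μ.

CI = x̄ ± z*(σ/√n) = 73.9 ± 2.576(25.7/√247) = 73.9 ± 4.21 = (69.69, 78.11)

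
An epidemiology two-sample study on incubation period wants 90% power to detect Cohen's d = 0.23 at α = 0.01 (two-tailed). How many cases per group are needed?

z_{α/2} = 2.576, z_β = Φ⁻¹(0.9) = 1.282. For small effect (d = 0.23): n per group = 2(z_{α/2} + z_β)²/d² = 2(2.576 + 1.282)²/0.23² = 562.7 → 563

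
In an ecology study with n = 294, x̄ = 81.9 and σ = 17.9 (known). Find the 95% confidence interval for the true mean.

CI = x̄ ± z*(σ/√n) = 81.9 ± 1.96(17.9/√294) = 81.9 ± 2.05 = (79.85, 83.95)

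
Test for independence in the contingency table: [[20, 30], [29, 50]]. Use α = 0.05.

χ² = 0.141. df = 1, critical = 3.841. Fail to reject H₀. No evidence of dependence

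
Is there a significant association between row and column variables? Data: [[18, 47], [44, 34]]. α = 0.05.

χ² = 11.906. df = 1, critical = 3.841. Reject H₀. Variables are dependent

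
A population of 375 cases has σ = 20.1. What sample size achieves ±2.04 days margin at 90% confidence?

Without FPC: n₀ = (1.645×20.1/2.04)² = 262.702. With FPC: n = n₀N/(n₀+N-1) = 154.7 → n = 155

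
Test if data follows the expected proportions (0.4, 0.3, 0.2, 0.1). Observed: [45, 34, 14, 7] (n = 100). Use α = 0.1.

Expected: [40.0, 30.0, 20.0, 10.0]. χ² = 3.858. df = 3, critical = 6.251. Fail to reject H₀.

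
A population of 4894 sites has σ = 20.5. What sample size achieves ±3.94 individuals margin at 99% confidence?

Without FPC: n₀ = (2.576×20.5/3.94)² = 179.642. With FPC: n = n₀N/(n₀+N-1) = 173.3 → n = 174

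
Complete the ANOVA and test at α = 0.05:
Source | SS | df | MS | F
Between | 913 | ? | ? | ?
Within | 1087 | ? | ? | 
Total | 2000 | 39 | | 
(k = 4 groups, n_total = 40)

df_between = 3, df_within = 36. MS_between = 304.33, MS_within = 30.19. F = 10.079, F_crit ≈ 2.866. Reject H₀.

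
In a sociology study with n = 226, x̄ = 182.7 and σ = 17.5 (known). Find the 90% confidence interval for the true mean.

CI = x̄ ± z*(σ/√n) = 182.7 ± 1.645(17.5/√226) = 182.7 ± 1.91 = (180.79, 184.61)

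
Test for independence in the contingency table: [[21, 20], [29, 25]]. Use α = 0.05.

χ² = 0.058. df = 1, critical = 3.841. Fail to reject H₀. No evidence of dependence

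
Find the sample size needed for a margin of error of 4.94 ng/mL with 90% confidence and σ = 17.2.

n = (z*σ/E)² = (1.645×17.2/4.94)² = 32.8 → n = 33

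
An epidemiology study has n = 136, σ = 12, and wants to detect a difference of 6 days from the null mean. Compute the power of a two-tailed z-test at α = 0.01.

SE = σ/√n = 12/√136 = 1.029. Non-centrality λ = d/SE = 6/1.029 = 5.831. Power ≈ Φ(λ - z_{α/2}) = Φ(5.831 - 2.576) = Φ(3.255) = 0.999.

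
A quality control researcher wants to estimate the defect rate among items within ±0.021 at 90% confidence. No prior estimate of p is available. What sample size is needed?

Conservative approach: use p = 0.5 (maximizes p(1-p) = 0.25). n = z²(0.25)/E² = 1.645²×0.25/0.021² = 1534.03 → n = 1535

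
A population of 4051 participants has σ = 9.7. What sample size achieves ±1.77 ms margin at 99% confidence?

Without FPC: n₀ = (2.576×9.7/1.77)² = 199.291. With FPC: n = n₀N/(n₀+N-1) = 190.0 → n = 190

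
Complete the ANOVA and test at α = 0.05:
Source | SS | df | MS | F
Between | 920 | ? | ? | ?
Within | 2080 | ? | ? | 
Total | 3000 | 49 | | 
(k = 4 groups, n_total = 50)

df_between = 3, df_within = 46. MS_between = 306.67, MS_within = 45.22. F = 6.782, F_crit ≈ 2.807. Reject H₀.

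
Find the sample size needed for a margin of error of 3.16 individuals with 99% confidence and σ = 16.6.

n = (z*σ/E)² = (2.576×16.6/3.16)² = 183.1 → n = 184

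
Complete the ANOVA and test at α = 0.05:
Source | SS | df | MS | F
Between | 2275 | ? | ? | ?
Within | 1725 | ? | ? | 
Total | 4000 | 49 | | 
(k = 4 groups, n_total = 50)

df_between = 3, df_within = 46. MS_between = 758.33, MS_within = 37.5. F = 20.222, F_crit ≈ 2.807. Reject H₀.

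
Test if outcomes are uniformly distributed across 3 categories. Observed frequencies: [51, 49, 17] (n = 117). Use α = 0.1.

Expected = 39 each. χ² = Σ(O-E)²/E = 18.667. df = 2, critical value = 4.605. Reject H₀.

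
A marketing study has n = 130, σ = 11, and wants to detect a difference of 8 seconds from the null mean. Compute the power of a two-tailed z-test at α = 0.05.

SE = σ/√n = 11/√130 = 0.965. Non-centrality λ = d/SE = 8/0.965 = 8.292. Power ≈ Φ(λ - z_{α/2}) = Φ(8.292 - 1.96) = Φ(6.332) = 1.0.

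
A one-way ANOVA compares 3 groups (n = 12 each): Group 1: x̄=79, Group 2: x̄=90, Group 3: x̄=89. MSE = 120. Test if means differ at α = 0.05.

Grand mean = 86.0. SS_between = 888.0, MS_between = 444.0. F = 3.7, F_crit ≈ 3.285. Reject H₀.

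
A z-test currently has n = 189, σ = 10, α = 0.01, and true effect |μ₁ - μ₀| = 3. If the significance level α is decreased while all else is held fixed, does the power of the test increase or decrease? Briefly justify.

Power decreases: a smaller α raises the critical value, so less of the H₁ sampling distribution falls in the rejection region.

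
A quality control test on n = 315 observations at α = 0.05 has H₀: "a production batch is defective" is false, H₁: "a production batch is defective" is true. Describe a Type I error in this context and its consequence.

Type I error: rejecting H₀ when it is true — concluding that a production batch is defective when in fact it is not. Consequence: scrapping a good batch — wasted material and cost for no reason.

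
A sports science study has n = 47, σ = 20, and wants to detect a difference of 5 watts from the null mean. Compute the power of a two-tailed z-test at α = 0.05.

SE = σ/√n = 20/√47 = 2.917. Non-centrality λ = d/SE = 5/2.917 = 1.714. Power ≈ Φ(λ - z_{α/2}) = Φ(1.714 - 1.96) = Φ(-0.246) = 0.403.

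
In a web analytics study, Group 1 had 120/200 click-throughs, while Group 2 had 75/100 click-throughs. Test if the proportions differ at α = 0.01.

p̂₁ = 0.6, p̂₂ = 0.75, pooled p̂ = 0.65. z = -2.568. Critical: ±2.576. Fail to reject H₀.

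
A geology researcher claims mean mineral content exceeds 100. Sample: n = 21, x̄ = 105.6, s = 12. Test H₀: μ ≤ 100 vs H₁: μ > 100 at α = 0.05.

t = (105.6 - 100)/(12/√21) = 2.139, df = 20. Critical t = 1.725. Reject H₀.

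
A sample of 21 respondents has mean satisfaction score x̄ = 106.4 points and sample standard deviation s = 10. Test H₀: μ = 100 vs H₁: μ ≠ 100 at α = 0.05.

t = (x̄ - μ₀)/(s/√n) = (106.4 - 100)/(10/√21) = 2.933. df = 20, critical t = ±2.086. Reject H₀.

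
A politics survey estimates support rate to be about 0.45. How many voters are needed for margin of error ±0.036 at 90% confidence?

n = z²p(1-p)/E² = 1.645²×0.45×0.55/0.036² = 516.8 → n = 517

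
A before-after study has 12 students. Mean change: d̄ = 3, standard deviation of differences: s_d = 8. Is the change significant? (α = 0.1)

t = d̄/(s_d/√n) = 3/(8/√12) = 1.299. df = 11, critical t = ±1.796. Fail to reject H₀.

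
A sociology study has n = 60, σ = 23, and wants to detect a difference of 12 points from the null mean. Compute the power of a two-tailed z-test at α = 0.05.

SE = σ/√n = 23/√60 = 2.969. Non-centrality λ = d/SE = 12/2.969 = 4.041. Power ≈ Φ(λ - z_{α/2}) = Φ(4.041 - 1.96) = Φ(2.081) = 0.981.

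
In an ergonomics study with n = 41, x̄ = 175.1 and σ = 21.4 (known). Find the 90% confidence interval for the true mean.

CI = x̄ ± z*(σ/√n) = 175.1 ± 1.645(21.4/√41) = 175.1 ± 5.5 = (169.6, 180.6)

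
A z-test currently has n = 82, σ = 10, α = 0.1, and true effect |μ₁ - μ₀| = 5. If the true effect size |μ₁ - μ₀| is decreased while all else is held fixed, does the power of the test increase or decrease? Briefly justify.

Power decreases: a smaller true effect decreases the non-centrality λ = |μ₁ - μ₀|/(σ/√n).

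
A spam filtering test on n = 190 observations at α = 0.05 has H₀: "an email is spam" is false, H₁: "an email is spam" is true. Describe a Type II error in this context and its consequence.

Type II error: failing to reject H₀ when it is false — concluding that an email is spam is not supported when in fact it is. Consequence: a spam email lands in the inbox.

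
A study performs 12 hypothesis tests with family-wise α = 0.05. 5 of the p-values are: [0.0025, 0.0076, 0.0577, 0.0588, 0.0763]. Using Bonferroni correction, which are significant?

Bonferroni α = 0.05/12 = 0.00417. Significant p-values: [0.0025]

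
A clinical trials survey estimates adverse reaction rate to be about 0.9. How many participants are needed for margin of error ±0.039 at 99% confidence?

n = z²p(1-p)/E² = 2.576²×0.9×0.1/0.039² = 392.6 → n = 393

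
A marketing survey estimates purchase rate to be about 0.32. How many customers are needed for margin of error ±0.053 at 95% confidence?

n = z²p(1-p)/E² = 1.96²×0.32×0.68/0.053² = 297.6 → n = 298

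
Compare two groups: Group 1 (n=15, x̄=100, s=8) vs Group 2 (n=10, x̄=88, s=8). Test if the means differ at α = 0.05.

Pooled sp = 8.0. t = 3.674, df = 23. Critical t = ±2.069. Reject H₀.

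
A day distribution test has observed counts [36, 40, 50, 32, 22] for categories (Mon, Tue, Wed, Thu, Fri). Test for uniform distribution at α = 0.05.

Expected = 36 each. χ² = Σ(O-E)²/E = 11.778. df = 4, critical value = 9.488. Reject H₀.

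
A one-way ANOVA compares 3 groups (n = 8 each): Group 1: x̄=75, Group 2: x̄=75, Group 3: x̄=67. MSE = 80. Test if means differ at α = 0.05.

Grand mean = 72.33. SS_between = 341.33, MS_between = 170.67. F = 2.133, F_crit ≈ 3.467. Fail to reject H₀.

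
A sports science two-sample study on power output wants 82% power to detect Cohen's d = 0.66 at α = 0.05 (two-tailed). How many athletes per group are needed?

z_{α/2} = 1.96, z_β = Φ⁻¹(0.82) = 0.915. For medium effect (d = 0.66): n per group = 2(z_{α/2} + z_β)²/d² = 2(1.96 + 0.915)²/0.66² = 38.0 → 38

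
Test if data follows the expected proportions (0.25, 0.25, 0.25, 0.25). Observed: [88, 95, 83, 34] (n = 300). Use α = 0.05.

Expected: [75.0, 75.0, 75.0, 75.0]. χ² = 30.853. df = 3, critical = 7.815. Reject H₀.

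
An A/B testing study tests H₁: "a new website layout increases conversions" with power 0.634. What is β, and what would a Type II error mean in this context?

β = 1 - power = 1 - 0.634 = 0.366. A Type II error is failing to reject H₀ when H₀ is false (false negative) — here, failing to conclude that a new website layout increases conversions when in fact it is true. Consequence: discarding a layout that would have improved conversions — lost revenue.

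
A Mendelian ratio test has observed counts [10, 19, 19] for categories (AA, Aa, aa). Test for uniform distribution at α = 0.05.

Expected = 16 each. χ² = Σ(O-E)²/E = 3.375. df = 2, critical value = 5.991. Fail to reject H₀.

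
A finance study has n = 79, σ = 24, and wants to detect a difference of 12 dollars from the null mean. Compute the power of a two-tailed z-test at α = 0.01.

SE = σ/√n = 24/√79 = 2.7. Non-centrality λ = d/SE = 12/2.7 = 4.444. Power ≈ Φ(λ - z_{α/2}) = Φ(4.444 - 2.576) = Φ(1.868) = 0.969.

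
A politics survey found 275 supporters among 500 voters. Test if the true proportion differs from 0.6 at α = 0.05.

p̂ = 0.55, p₀ = 0.6. z = (p̂ - p₀)/√(p₀(1-p₀)/n) = -2.282. Critical: ±1.96. Reject H₀.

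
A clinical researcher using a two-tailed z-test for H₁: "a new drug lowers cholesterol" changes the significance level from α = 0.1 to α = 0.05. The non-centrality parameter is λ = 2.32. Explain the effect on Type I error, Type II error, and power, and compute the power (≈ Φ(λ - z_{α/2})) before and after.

Decreasing α from 0.1 to 0.05:
• Type I error rate decreases (α is the Type I rate by definition).
• Critical value moves from z_{α/2} = 1.645 to 1.96, so power = Φ(λ - z_{α/2}) goes from Φ(2.32 - 1.645) = 0.75 to Φ(2.32 - 1.96) = 0.641.
• Type II error rate β = 1 - power therefore increases (0.25 → 0.359).
Appropriate when false positives are costly — here, approving an ineffective drug — patients take a useless medication and may skip effective alternatives.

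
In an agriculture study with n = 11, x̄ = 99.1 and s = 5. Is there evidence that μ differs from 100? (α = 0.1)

t = (x̄ - μ₀)/(s/√n) = (99.1 - 100)/(5/√11) = -0.597. df = 10, critical t = ±1.812. Fail to reject H₀.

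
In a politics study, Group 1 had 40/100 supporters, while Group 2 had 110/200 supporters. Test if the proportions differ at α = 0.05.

p̂₁ = 0.4, p̂₂ = 0.55, pooled p̂ = 0.5. z = -2.449. Critical: ±1.96. Reject H₀.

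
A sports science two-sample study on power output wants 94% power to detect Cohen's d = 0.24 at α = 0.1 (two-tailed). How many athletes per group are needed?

z_{α/2} = 1.645, z_β = Φ⁻¹(0.94) = 1.555. For small effect (d = 0.24): n per group = 2(z_{α/2} + z_β)²/d² = 2(1.645 + 1.555)²/0.24² = 355.6 → 356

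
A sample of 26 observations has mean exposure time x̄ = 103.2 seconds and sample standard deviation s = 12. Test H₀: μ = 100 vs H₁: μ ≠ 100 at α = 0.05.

t = (x̄ - μ₀)/(s/√n) = (103.2 - 100)/(12/√26) = 1.36. df = 25, critical t = ±2.06. Fail to reject H₀.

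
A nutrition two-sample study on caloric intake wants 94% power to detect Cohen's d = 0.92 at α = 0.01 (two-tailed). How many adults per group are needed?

z_{α/2} = 2.576, z_β = Φ⁻¹(0.94) = 1.555. For large effect (d = 0.92): n per group = 2(z_{α/2} + z_β)²/d² = 2(2.576 + 1.555)²/0.92² = 40.3 → 41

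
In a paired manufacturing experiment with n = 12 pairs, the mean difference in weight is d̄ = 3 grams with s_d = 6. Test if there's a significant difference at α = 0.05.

t = d̄/(s_d/√n) = 3/(6/√12) = 1.732. df = 11, critical t = ±2.201. Fail to reject H₀.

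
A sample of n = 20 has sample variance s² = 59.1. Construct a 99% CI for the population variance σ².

df = 19. χ²_{0.005} = 38.582, χ²_{0.995} = 6.844. CI for σ² = ((n-1)s²/χ²_{α/2}, (n-1)s²/χ²_{1-α/2}) = (19·59.1/38.582, 19·59.1/6.844) = (29.1, 164.07)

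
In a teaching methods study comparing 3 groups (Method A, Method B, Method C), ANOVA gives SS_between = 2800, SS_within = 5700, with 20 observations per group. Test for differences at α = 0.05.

df_between = 2, df_within = 57. F = MS_between/MS_within = 1400.0/100.0 = 14.0. F_crit ≈ 3.159. Reject H₀. At least one mean differs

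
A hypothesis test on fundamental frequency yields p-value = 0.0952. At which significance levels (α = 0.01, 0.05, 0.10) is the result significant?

p = 0.0952. Significant at: α = 0.1.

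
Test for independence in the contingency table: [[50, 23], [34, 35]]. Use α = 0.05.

χ² = 5.422. df = 1, critical = 3.841. Reject H₀. Variables are dependent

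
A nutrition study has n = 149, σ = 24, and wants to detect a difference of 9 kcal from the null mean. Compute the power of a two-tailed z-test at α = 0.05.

SE = σ/√n = 24/√149 = 1.966. Non-centrality λ = d/SE = 9/1.966 = 4.577. Power ≈ Φ(λ - z_{α/2}) = Φ(4.577 - 1.96) = Φ(2.617) = 0.996.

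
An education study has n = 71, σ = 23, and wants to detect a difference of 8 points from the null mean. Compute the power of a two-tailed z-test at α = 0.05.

SE = σ/√n = 23/√71 = 2.73. Non-centrality λ = d/SE = 8/2.73 = 2.931. Power ≈ Φ(λ - z_{α/2}) = Φ(2.931 - 1.96) = Φ(0.971) = 0.834.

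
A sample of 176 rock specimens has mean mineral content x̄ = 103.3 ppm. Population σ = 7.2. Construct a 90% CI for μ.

CI = x̄ ± z*(σ/√n) = 103.3 ± 1.645(7.2/√176) = 103.3 ± 0.89 = (102.41, 104.19)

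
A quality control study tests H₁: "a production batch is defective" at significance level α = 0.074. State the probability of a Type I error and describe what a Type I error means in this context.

P(Type I error) = α = 0.074. A Type I error is rejecting H₀ when H₀ is actually true (false positive) — here, concluding that a production batch is defective when in fact this is not the case. Consequence: scrapping a good batch — wasted material and cost for no reason.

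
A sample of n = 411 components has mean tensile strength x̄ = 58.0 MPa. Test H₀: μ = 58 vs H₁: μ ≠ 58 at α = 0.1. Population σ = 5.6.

z = (x̄ - μ₀)/(σ/√n) = (58.0 - 58)/(5.6/√411) = 0.0. Critical value: ±1.645. Since |0.0| ≤ 1.645, Fail to reject H₀.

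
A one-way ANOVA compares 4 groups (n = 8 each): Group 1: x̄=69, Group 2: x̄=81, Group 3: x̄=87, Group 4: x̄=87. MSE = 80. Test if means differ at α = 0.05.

Grand mean = 81.0. SS_between = 1728.0, MS_between = 576.0. F = 7.2, F_crit ≈ 2.947. Reject H₀.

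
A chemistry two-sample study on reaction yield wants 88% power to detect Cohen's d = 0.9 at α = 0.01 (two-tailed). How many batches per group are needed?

z_{α/2} = 2.576, z_β = Φ⁻¹(0.88) = 1.175. For large effect (d = 0.9): n per group = 2(z_{α/2} + z_β)²/d² = 2(2.576 + 1.175)²/0.9² = 34.7 → 35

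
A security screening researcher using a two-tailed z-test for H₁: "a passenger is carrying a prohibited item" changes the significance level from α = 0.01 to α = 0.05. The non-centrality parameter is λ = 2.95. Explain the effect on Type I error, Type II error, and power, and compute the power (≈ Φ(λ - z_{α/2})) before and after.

Increasing α from 0.01 to 0.05:
• Type I error rate increases (α is the Type I rate by definition).
• Critical value moves from z_{α/2} = 2.576 to 1.96, so power = Φ(λ - z_{α/2}) goes from Φ(2.95 - 2.576) = 0.646 to Φ(2.95 - 1.96) = 0.839.
• Type II error rate β = 1 - power therefore decreases (0.354 → 0.161).
Appropriate when false negatives are costly — here, letting a prohibited item through — security breach.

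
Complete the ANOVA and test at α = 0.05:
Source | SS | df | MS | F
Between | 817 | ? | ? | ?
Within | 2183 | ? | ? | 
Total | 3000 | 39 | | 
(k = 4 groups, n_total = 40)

df_between = 3, df_within = 36. MS_between = 272.33, MS_within = 60.64. F = 4.491, F_crit ≈ 2.866. Reject H₀.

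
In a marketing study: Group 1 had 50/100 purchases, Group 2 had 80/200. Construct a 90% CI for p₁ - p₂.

p̂₁ = 0.5, p̂₂ = 0.4. Difference = 0.1. CI = (-0.0, 0.2)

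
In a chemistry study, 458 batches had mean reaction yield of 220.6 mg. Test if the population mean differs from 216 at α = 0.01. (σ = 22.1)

z = (x̄ - μ₀)/(σ/√n) = (220.6 - 216)/(22.1/√458) = 4.454. Critical value: ±2.576. Since |4.454| > 2.576, Reject H₀.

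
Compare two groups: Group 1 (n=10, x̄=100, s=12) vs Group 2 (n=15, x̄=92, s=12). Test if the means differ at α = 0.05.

Pooled sp = 12.0. t = 1.633, df = 23. Critical t = ±2.069. Fail to reject H₀.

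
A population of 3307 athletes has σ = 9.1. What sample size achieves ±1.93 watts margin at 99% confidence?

Without FPC: n₀ = (2.576×9.1/1.93)² = 147.523. With FPC: n = n₀N/(n₀+N-1) = 141.3 → n = 142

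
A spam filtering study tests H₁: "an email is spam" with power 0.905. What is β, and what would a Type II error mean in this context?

β = 1 - power = 1 - 0.905 = 0.095. A Type II error is failing to reject H₀ when H₀ is false (false negative) — here, failing to conclude that an email is spam when in fact it is true. Consequence: a spam email lands in the inbox.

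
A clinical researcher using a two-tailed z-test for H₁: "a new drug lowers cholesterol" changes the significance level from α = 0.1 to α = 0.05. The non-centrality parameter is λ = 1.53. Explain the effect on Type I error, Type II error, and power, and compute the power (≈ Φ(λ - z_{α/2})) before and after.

Decreasing α from 0.1 to 0.05:
• Type I error rate decreases (α is the Type I rate by definition).
• Critical value moves from z_{α/2} = 1.645 to 1.96, so power = Φ(λ - z_{α/2}) goes from Φ(1.53 - 1.645) = 0.454 to Φ(1.53 - 1.96) = 0.334.
• Type II error rate β = 1 - power therefore increases (0.546 → 0.666).
Appropriate when false positives are costly — here, approving an ineffective drug — patients take a useless medication and may skip effective alternatives.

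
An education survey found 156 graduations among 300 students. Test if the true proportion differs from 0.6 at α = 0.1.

p̂ = 0.52, p₀ = 0.6. z = (p̂ - p₀)/√(p₀(1-p₀)/n) = -2.828. Critical: ±1.645. Reject H₀.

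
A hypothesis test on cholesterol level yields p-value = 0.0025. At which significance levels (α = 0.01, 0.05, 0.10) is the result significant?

p = 0.0025. Significant at: α = 0.01, 0.05, 0.1.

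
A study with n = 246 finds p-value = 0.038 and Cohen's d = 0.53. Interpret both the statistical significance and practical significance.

Statistically significant (p = 0.038 < 0.05). Cohen's d = 0.53 indicates a medium effect size. Both statistical and practical significance should be considered.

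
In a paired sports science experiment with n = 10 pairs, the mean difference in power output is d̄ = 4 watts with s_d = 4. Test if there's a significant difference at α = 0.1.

t = d̄/(s_d/√n) = 4/(4/√10) = 3.162. df = 9, critical t = ±1.833. Reject H₀.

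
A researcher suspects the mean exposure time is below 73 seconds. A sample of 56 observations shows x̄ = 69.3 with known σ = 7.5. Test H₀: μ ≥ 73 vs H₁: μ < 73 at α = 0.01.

z = -3.692. Critical value: -2.33. Reject H₀.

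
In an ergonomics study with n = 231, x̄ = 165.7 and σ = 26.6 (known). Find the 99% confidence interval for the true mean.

CI = x̄ ± z*(σ/√n) = 165.7 ± 2.576(26.6/√231) = 165.7 ± 4.51 = (161.19, 170.21)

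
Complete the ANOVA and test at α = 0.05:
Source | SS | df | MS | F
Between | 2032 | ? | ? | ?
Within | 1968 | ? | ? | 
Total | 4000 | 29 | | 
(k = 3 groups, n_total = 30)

df_between = 2, df_within = 27. MS_between = 1016.0, MS_within = 72.89. F = 13.939, F_crit ≈ 3.354. Reject H₀.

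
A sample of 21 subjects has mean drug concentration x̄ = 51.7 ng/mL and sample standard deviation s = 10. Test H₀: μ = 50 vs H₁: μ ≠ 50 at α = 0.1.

t = (x̄ - μ₀)/(s/√n) = (51.7 - 50)/(10/√21) = 0.779. df = 20, critical t = ±1.725. Fail to reject H₀.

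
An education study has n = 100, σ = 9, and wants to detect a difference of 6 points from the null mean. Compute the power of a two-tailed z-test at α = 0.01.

SE = σ/√n = 9/√100 = 0.9. Non-centrality λ = d/SE = 6/0.9 = 6.667. Power ≈ Φ(λ - z_{α/2}) = Φ(6.667 - 2.576) = Φ(4.091) = 1.0.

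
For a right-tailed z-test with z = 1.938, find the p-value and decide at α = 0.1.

p = P(Z > 1.938) = 1 - Φ(1.938) ≈ 0.0263. Since p < 0.1, reject H₀ (significant) at α = 0.1.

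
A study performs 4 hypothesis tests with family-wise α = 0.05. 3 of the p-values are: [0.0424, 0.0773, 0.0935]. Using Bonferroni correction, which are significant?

Bonferroni α = 0.05/4 = 0.0125. None of the given p-values are significant.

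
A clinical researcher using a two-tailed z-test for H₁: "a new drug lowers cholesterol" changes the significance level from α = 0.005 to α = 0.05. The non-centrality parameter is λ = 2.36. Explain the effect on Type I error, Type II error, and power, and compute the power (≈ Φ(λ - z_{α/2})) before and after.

Increasing α from 0.005 to 0.05:
• Type I error rate increases (α is the Type I rate by definition).
• Critical value moves from z_{α/2} = 2.807 to 1.96, so power = Φ(λ - z_{α/2}) goes from Φ(2.36 - 2.807) = 0.327 to Φ(2.36 - 1.96) = 0.655.
• Type II error rate β = 1 - power therefore decreases (0.673 → 0.345).
Appropriate when false negatives are costly — here, shelving an effective drug — patients miss out on a treatment that would have helped.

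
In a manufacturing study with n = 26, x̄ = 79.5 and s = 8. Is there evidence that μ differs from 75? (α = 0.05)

t = (x̄ - μ₀)/(s/√n) = (79.5 - 75)/(8/√26) = 2.868. df = 25, critical t = ±2.06. Reject H₀.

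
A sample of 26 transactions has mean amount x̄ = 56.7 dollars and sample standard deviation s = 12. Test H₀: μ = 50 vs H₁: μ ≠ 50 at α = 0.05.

t = (x̄ - μ₀)/(s/√n) = (56.7 - 50)/(12/√26) = 2.847. df = 25, critical t = ±2.06. Reject H₀.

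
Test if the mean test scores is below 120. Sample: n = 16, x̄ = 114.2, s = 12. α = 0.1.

t = (114.2 - 120)/(12/√16) = -1.933, df = 15. Critical t = -1.341. Reject H₀.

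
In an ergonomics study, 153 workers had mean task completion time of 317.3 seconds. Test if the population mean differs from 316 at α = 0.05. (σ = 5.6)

z = (x̄ - μ₀)/(σ/√n) = (317.3 - 316)/(5.6/√153) = 2.871. Critical value: ±1.96. Since |2.871| > 1.96, Reject H₀.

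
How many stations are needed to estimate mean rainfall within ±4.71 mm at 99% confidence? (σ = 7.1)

n = (z*σ/E)² = (2.576×7.1/4.71)² = 15.1 → n = 16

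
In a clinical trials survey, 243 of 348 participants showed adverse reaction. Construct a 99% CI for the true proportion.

p̂ = 0.698. CI = p̂ ± z*√(p̂(1-p̂)/n) = (0.635, 0.762)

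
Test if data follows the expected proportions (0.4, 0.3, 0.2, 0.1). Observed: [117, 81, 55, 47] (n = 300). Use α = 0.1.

Expected: [120.0, 90.0, 60.0, 30.0]. χ² = 11.025. df = 3, critical = 6.251. Reject H₀.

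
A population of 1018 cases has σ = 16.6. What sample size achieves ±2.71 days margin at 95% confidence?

Without FPC: n₀ = (1.96×16.6/2.71)² = 144.142. With FPC: n = n₀N/(n₀+N-1) = 126.4 → n = 127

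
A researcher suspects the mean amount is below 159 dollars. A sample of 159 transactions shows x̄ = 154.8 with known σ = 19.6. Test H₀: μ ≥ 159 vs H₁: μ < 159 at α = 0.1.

z = -2.702. Critical value: -1.28. Reject H₀.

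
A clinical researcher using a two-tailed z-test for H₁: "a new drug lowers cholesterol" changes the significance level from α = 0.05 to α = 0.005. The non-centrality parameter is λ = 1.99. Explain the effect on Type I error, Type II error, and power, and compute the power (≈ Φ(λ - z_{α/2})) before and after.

Decreasing α from 0.05 to 0.005:
• Type I error rate decreases (α is the Type I rate by definition).
• Critical value moves from z_{α/2} = 1.96 to 2.807, so power = Φ(λ - z_{α/2}) goes from Φ(1.99 - 1.96) = 0.512 to Φ(1.99 - 2.807) = 0.207.
• Type II error rate β = 1 - power therefore increases (0.488 → 0.793).
Appropriate when false positives are costly — here, approving an ineffective drug — patients take a useless medication and may skip effective alternatives.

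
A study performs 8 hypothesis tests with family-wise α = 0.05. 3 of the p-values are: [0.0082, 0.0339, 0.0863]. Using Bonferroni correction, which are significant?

Bonferroni α = 0.05/8 = 0.00625. None of the given p-values are significant.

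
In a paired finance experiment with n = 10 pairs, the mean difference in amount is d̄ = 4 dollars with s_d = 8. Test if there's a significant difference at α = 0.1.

t = d̄/(s_d/√n) = 4/(8/√10) = 1.581. df = 9, critical t = ±1.833. Fail to reject H₀.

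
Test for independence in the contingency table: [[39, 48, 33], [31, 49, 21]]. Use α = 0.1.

χ² = 1.972. df = 2, critical = 4.605. Fail to reject H₀. No evidence of dependence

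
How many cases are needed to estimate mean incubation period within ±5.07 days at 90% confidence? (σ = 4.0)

n = (z*σ/E)² = (1.645×4.0/5.07)² = 1.7 → n = 2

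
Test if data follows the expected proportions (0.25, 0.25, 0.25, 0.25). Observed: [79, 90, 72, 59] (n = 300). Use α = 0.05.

Expected: [75.0, 75.0, 75.0, 75.0]. χ² = 6.747. df = 3, critical = 7.815. Fail to reject H₀.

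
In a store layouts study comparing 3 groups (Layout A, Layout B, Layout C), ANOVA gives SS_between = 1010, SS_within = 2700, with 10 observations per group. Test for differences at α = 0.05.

df_between = 2, df_within = 27. F = MS_between/MS_within = 505.0/100.0 = 5.05. F_crit ≈ 3.354. Reject H₀. At least one mean differs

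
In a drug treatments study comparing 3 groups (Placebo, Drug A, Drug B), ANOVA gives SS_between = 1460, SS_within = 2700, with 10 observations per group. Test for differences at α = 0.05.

df_between = 2, df_within = 27. F = MS_between/MS_within = 730.0/100.0 = 7.3. F_crit ≈ 3.354. Reject H₀. At least one mean differs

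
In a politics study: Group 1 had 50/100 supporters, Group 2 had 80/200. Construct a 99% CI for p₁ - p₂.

p̂₁ = 0.5, p̂₂ = 0.4. Difference = 0.1. CI = (-0.057, 0.257)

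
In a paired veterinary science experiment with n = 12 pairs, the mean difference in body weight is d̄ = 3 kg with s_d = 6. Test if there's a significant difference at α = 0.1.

t = d̄/(s_d/√n) = 3/(6/√12) = 1.732. df = 11, critical t = ±1.796. Fail to reject H₀.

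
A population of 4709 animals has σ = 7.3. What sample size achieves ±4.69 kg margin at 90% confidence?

Without FPC: n₀ = (1.645×7.3/4.69)² = 6.556. With FPC: n = n₀N/(n₀+N-1) = 6.5 → n = 7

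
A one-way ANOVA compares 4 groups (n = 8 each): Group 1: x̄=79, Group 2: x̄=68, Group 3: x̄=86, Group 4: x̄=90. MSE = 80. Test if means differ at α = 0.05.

Grand mean = 80.75. SS_between = 2230.0, MS_between = 743.33. F = 9.292, F_crit ≈ 2.947. Reject H₀.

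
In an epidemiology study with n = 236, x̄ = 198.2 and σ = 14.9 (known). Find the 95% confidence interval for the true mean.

CI = x̄ ± z*(σ/√n) = 198.2 ± 1.96(14.9/√236) = 198.2 ± 1.9 = (196.3, 200.1)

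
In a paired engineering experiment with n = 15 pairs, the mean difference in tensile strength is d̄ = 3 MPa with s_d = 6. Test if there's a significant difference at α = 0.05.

t = d̄/(s_d/√n) = 3/(6/√15) = 1.936. df = 14, critical t = ±2.145. Fail to reject H₀.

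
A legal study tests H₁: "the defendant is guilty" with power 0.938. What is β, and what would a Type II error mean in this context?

β = 1 - power = 1 - 0.938 = 0.062. A Type II error is failing to reject H₀ when H₀ is false (false negative) — here, failing to conclude that the defendant is guilty when in fact it is true. Consequence: acquitting a guilty person.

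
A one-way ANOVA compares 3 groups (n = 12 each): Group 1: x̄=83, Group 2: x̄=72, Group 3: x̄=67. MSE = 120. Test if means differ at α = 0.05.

Grand mean = 74.0. SS_between = 1608.0, MS_between = 804.0. F = 6.7, F_crit ≈ 3.285. Reject H₀.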